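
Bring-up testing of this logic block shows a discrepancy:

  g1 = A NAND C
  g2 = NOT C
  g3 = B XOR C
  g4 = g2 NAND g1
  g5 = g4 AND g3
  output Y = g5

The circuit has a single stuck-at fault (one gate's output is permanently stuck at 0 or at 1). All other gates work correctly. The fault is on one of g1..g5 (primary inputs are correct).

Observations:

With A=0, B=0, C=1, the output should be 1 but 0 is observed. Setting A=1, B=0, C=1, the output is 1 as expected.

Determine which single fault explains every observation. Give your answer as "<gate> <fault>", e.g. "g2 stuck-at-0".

g2 stuck-at-1

Fault-free values for test 1 (A=0, B=0, C=1): g1=1, g2=0, g3=1, g4=1, g5=1, giving Y=1. Observed 0.
Test 1: faults giving observed 0 are {g2 stuck-at-1, g3 stuck-at-0, g4 stuck-at-0, g5 stuck-at-0}.
Test 2 (A=1, B=0, C=1): fault-free g1=0, g2=0, g3=1, g4=1, g5=1 → 1; observed 1. Eliminates g3 stuck-at-0, g4 stuck-at-0, g5 stuck-at-0.
Only g2 stuck-at-1 is consistent with every test.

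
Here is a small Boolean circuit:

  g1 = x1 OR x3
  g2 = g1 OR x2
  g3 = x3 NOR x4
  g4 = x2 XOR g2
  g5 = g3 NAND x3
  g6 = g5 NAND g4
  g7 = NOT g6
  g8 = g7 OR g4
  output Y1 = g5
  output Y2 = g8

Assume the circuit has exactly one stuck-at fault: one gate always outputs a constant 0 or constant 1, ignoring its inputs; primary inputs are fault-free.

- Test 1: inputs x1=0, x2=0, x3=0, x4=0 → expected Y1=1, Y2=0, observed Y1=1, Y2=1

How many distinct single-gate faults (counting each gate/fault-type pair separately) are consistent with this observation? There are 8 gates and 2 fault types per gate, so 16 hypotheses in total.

Fault-free: g1=0, g2=0, g3=1, g4=0, g5=1, g6=1, g7=0, g8=0 → Y1=1, Y2=0. Observed Y1=1, Y2=1.
  g1: stuck-at-1 ✓; others ✗
  g2: stuck-at-1 ✓; others ✗
  g3: none of the 2 fault types match ✗
  g4: stuck-at-1 ✓; others ✗
  g5: none of the 2 fault types match ✗
  g6: stuck-at-0 ✓; others ✗
  g7: stuck-at-1 ✓; others ✗
  g8: stuck-at-1 ✓; others ✗
Consistent faults: {g1 stuck-at-1, g2 stuck-at-1, g4 stuck-at-1, g6 stuck-at-0, g7 stuck-at-1, g8 stuck-at-1} — 6 in all.

6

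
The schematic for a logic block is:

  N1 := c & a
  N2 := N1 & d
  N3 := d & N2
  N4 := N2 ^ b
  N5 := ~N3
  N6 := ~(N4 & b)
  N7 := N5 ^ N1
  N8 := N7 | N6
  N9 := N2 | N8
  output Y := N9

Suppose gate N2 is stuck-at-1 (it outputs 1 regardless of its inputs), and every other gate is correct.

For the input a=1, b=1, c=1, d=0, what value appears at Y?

Propagate with N2 forced: N1=1, N2=1 [stuck-at-1], N3=0, N4=0, N5=1, N6=1, N7=0, N8=1, N9=1.
So Y = 1. (Without the fault it would be 0.)

1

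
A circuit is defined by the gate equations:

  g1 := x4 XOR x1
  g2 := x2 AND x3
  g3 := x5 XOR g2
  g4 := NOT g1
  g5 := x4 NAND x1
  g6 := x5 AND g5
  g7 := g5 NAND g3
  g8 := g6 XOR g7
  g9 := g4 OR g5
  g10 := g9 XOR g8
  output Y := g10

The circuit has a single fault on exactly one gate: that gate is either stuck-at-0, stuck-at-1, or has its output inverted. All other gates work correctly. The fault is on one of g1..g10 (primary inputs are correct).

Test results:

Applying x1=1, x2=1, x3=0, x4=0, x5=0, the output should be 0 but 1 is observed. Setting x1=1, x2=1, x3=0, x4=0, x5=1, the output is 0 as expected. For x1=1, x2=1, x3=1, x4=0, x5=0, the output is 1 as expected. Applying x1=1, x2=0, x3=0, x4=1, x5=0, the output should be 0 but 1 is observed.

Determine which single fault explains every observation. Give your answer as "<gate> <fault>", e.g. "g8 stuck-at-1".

g7 stuck-at-0

Fault-free values for test 1 (x1=1, x2=1, x3=0, x4=0, x5=0): g1=1, g2=0, g3=0, g4=0, g5=1, g6=0, g7=1, g8=1, g9=1, g10=0, giving Y=0. Observed 1.
Test 1: faults giving observed 1 are {g2 stuck-at-1, g2 inverted output, g3 stuck-at-1, g3 inverted output, g5 stuck-at-0, g5 inverted output, g6 stuck-at-1, g6 inverted output, g7 stuck-at-0, g7 inverted output, g8 stuck-at-0, g8 inverted output, g9 stuck-at-0, g9 inverted output, g10 stuck-at-1, g10 inverted output}.
Test 2 (x1=1, x2=1, x3=0, x4=0, x5=1): fault-free g1=1, g2=0, g3=1, g4=0, g5=1, g6=1, g7=0, g8=1, g9=1, g10=0 → 0; observed 0. Eliminates g2 stuck-at-1, g2 inverted output, g3 inverted output, g5 stuck-at-0, g5 inverted output, g6 inverted output, g7 inverted output, g8 stuck-at-0, g8 inverted output, g9 stuck-at-0, g9 inverted output, g10 stuck-at-1, g10 inverted output.
Test 3 (x1=1, x2=1, x3=1, x4=0, x5=0): fault-free g1=1, g2=1, g3=1, g4=0, g5=1, g6=0, g7=0, g8=0, g9=1, g10=1 → 1; observed 1. Eliminates g6 stuck-at-1.
Test 4 (x1=1, x2=0, x3=0, x4=1, x5=0): fault-free g1=0, g2=0, g3=0, g4=1, g5=0, g6=0, g7=1, g8=1, g9=1, g10=0 → 0; observed 1. Eliminates g3 stuck-at-1.
Only g7 stuck-at-0 is consistent with every test.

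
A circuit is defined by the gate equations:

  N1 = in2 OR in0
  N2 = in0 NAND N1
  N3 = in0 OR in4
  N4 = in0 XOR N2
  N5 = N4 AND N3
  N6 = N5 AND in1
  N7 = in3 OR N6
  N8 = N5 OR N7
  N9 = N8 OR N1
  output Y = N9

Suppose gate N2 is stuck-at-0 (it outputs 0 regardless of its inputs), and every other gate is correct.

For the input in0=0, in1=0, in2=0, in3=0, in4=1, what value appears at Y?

Propagate with N2 forced: N1=0, N2=0 [stuck-at-0], N3=1, N4=0, N5=0, N6=0, N7=0, N8=0, N9=0.
So Y = 0. (Without the fault it would be 1.)

0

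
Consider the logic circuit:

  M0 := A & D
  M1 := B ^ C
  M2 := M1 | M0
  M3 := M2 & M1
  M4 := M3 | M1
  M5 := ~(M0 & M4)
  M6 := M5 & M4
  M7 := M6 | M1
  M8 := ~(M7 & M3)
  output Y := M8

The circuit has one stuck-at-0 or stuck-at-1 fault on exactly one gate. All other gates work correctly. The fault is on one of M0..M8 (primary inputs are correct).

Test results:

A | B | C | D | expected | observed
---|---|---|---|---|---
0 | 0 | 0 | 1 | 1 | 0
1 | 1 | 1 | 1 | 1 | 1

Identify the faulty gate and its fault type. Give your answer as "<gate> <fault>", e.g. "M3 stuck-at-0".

Fault-free values for test 1 (A=0, B=0, C=0, D=1): M0=0, M1=0, M2=0, M3=0, M4=0, M5=1, M6=0, M7=0, M8=1, giving Y=1. Observed 0.
Test 1: faults giving observed 0 are {M1 stuck-at-1, M3 stuck-at-1, M8 stuck-at-0}.
Test 2 (A=1, B=1, C=1, D=1): fault-free M0=1, M1=0, M2=1, M3=0, M4=0, M5=1, M6=0, M7=0, M8=1 → 1; observed 1. Eliminates M1 stuck-at-1, M8 stuck-at-0.
Only M3 stuck-at-1 is consistent with every test.

M3 stuck-at-1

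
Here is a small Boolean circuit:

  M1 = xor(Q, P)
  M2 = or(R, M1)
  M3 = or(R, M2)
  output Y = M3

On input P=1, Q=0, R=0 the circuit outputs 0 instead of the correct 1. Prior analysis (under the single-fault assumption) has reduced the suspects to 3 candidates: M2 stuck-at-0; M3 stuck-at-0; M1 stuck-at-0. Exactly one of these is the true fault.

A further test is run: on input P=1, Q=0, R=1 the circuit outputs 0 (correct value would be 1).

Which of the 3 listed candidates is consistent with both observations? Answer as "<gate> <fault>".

M3 stuck-at-0

Evaluate each candidate on input P=1, Q=0, R=1:
  M2 stuck-at-0: M1=1, M2=0 [stuck-at-0], M3=1 → 1 — eliminated
  M3 stuck-at-0: M1=1, M2=1, M3=0 [stuck-at-0] → 0 — matches
  M1 stuck-at-0: M1=0 [stuck-at-0], M2=1, M3=1 → 1 — eliminated
Only M3 stuck-at-0 reproduces the observed 0.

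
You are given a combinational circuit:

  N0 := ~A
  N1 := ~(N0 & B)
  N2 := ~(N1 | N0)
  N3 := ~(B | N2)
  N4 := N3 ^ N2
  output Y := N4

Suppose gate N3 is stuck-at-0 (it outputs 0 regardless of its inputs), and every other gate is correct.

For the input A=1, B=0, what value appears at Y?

0

Propagate with N3 forced: N0=0, N1=1, N2=0, N3=0 [stuck-at-0], N4=0.
So Y = 0. (Without the fault it would be 1.)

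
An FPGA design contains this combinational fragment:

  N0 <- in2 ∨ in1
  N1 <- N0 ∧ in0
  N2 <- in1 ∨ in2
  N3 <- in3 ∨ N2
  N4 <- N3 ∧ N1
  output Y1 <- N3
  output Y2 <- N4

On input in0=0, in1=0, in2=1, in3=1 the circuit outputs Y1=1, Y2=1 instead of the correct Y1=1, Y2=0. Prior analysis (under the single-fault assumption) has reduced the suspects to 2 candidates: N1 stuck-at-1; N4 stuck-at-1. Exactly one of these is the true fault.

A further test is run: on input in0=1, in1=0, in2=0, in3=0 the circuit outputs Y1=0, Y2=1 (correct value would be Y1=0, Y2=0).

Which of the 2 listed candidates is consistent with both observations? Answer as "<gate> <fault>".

N4 stuck-at-1

Evaluate each candidate on input in0=1, in1=0, in2=0, in3=0:
  N1 stuck-at-1: N0=0, N1=1 [stuck-at-1], N2=0, N3=0, N4=0 → Y1=0, Y2=0 — eliminated
  N4 stuck-at-1: N0=0, N1=0, N2=0, N3=0, N4=1 [stuck-at-1] → Y1=0, Y2=1 — matches
Only N4 stuck-at-1 reproduces the observed Y1=0, Y2=1.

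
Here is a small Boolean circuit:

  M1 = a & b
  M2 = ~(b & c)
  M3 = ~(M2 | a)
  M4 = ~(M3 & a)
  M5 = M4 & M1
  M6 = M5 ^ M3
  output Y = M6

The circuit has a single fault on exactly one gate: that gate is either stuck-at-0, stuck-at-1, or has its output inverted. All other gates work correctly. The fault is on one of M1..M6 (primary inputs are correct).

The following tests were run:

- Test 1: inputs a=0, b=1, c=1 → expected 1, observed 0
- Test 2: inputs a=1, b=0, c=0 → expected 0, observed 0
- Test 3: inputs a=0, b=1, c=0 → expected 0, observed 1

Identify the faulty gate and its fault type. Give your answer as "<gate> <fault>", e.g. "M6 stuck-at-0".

M2 inverted output

Fault-free values for test 1 (a=0, b=1, c=1): M1=0, M2=0, M3=1, M4=1, M5=0, M6=1, giving Y=1. Observed 0.
Test 1: faults giving observed 0 are {M1 stuck-at-1, M1 inverted output, M2 stuck-at-1, M2 inverted output, M3 stuck-at-0, M3 inverted output, M5 stuck-at-1, M5 inverted output, M6 stuck-at-0, M6 inverted output}.
Test 2 (a=1, b=0, c=0): fault-free M1=0, M2=1, M3=0, M4=1, M5=0, M6=0 → 0; observed 0. Eliminates M1 stuck-at-1, M1 inverted output, M3 inverted output, M5 stuck-at-1, M5 inverted output, M6 inverted output.
Test 3 (a=0, b=1, c=0): fault-free M1=0, M2=1, M3=0, M4=1, M5=0, M6=0 → 0; observed 1. Eliminates M2 stuck-at-1, M3 stuck-at-0, M6 stuck-at-0.
Only M2 inverted output is consistent with every test.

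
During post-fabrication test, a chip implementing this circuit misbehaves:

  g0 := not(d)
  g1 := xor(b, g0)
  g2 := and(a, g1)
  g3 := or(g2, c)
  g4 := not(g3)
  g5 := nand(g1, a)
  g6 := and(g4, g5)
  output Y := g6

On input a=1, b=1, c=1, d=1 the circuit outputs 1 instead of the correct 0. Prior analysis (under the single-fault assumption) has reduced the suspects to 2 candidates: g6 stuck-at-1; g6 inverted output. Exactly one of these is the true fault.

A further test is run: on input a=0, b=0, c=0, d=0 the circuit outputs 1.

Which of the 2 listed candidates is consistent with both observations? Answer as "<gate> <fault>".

g6 stuck-at-1

Evaluate each candidate on input a=0, b=0, c=0, d=0:
  g6 stuck-at-1: g0=1, g1=1, g2=0, g3=0, g4=1, g5=1, g6=1 [stuck-at-1] → 1 — matches
  g6 inverted output: g0=1, g1=1, g2=0, g3=0, g4=1, g5=1, g6=0 [inverted output] → 0 — eliminated
Only g6 stuck-at-1 reproduces the observed 1.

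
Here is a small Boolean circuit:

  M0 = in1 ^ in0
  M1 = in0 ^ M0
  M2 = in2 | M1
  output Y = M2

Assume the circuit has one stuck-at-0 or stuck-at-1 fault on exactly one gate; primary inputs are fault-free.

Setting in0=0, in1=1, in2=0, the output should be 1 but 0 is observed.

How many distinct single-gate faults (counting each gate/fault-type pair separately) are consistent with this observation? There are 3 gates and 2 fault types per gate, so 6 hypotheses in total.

3

Fault-free: M0=1, M1=1, M2=1 → 1. Observed 0.
  M0 stuck-at-0: output 0 ✓
  M0 stuck-at-1: output 1 ✗
  M1 stuck-at-0: output 0 ✓
  M1 stuck-at-1: output 1 ✗
  M2 stuck-at-0: output 0 ✓
  M2 stuck-at-1: output 1 ✗
Consistent faults: {M0 stuck-at-0, M1 stuck-at-0, M2 stuck-at-0} — 3 in all.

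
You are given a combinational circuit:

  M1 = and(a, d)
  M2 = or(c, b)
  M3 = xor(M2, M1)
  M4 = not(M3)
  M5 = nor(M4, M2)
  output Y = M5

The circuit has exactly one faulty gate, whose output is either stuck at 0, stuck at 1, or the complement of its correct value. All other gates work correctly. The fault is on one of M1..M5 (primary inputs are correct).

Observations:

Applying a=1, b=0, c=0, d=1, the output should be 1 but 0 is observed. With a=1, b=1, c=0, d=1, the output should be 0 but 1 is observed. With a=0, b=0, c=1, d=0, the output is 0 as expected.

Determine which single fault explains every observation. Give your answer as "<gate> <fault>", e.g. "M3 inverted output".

M2 inverted output

Fault-free values for test 1 (a=1, b=0, c=0, d=1): M1=1, M2=0, M3=1, M4=0, M5=1, giving Y=1. Observed 0.
Test 1: faults giving observed 0 are {M1 stuck-at-0, M1 inverted output, M2 stuck-at-1, M2 inverted output, M3 stuck-at-0, M3 inverted output, M4 stuck-at-1, M4 inverted output, M5 stuck-at-0, M5 inverted output}.
Test 2 (a=1, b=1, c=0, d=1): fault-free M1=1, M2=1, M3=0, M4=1, M5=0 → 0; observed 1. Eliminates M1 stuck-at-0, M1 inverted output, M2 stuck-at-1, M3 stuck-at-0, M3 inverted output, M4 stuck-at-1, M4 inverted output, M5 stuck-at-0.
Test 3 (a=0, b=0, c=1, d=0): fault-free M1=0, M2=1, M3=1, M4=0, M5=0 → 0; observed 0. Eliminates M5 inverted output.
Only M2 inverted output is consistent with every test.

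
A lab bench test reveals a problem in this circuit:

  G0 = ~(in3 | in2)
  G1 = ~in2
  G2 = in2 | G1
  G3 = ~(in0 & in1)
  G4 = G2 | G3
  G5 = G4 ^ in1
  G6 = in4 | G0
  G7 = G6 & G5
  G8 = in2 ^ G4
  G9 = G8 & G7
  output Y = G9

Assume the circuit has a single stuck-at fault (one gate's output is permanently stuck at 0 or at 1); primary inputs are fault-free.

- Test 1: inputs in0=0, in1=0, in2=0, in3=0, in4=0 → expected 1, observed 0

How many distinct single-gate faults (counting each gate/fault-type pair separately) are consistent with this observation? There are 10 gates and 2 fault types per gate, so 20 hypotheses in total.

7

Fault-free: G0=1, G1=1, G2=1, G3=1, G4=1, G5=1, G6=1, G7=1, G8=1, G9=1 → 1. Observed 0.
  G0: stuck-at-0 ✓; others ✗
  G1: none of the 2 fault types match ✗
  G2: none of the 2 fault types match ✗
  G3: none of the 2 fault types match ✗
  G4: stuck-at-0 ✓; others ✗
  G5: stuck-at-0 ✓; others ✗
  G6: stuck-at-0 ✓; others ✗
  G7: stuck-at-0 ✓; others ✗
  G8: stuck-at-0 ✓; others ✗
  G9: stuck-at-0 ✓; others ✗
Consistent faults: {G0 stuck-at-0, G4 stuck-at-0, G5 stuck-at-0, G6 stuck-at-0, G7 stuck-at-0, G8 stuck-at-0, G9 stuck-at-0} — 7 in all.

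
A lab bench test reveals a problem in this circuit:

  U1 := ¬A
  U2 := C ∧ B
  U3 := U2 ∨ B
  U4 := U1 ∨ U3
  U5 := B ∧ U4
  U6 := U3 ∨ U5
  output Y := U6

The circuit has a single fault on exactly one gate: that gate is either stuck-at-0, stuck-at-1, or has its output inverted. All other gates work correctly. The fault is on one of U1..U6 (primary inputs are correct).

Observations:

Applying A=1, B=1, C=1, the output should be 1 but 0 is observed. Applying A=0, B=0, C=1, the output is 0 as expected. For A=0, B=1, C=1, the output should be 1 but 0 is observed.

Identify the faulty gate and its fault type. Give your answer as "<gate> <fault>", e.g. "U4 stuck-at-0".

Fault-free values for test 1 (A=1, B=1, C=1): U1=0, U2=1, U3=1, U4=1, U5=1, U6=1, giving Y=1. Observed 0.
Test 1: faults giving observed 0 are {U3 stuck-at-0, U3 inverted output, U6 stuck-at-0, U6 inverted output}.
Test 2 (A=0, B=0, C=1): fault-free U1=1, U2=0, U3=0, U4=1, U5=0, U6=0 → 0; observed 0. Eliminates U3 inverted output, U6 inverted output.
Test 3 (A=0, B=1, C=1): fault-free U1=1, U2=1, U3=1, U4=1, U5=1, U6=1 → 1; observed 0. Eliminates U3 stuck-at-0.
Only U6 stuck-at-0 is consistent with every test.

U6 stuck-at-0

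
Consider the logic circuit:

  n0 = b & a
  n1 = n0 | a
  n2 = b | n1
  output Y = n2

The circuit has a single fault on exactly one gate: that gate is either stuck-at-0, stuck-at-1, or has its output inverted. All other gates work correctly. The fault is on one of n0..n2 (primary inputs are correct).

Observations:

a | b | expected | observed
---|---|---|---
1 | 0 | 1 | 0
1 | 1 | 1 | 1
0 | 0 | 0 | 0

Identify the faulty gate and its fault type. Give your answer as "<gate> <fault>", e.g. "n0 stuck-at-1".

Fault-free values for test 1 (a=1, b=0): n0=0, n1=1, n2=1, giving Y=1. Observed 0.
Test 1: faults giving observed 0 are {n1 stuck-at-0, n1 inverted output, n2 stuck-at-0, n2 inverted output}.
Test 2 (a=1, b=1): fault-free n0=1, n1=1, n2=1 → 1; observed 1. Eliminates n2 stuck-at-0, n2 inverted output.
Test 3 (a=0, b=0): fault-free n0=0, n1=0, n2=0 → 0; observed 0. Eliminates n1 inverted output.
Only n1 stuck-at-0 is consistent with every test.

n1 stuck-at-0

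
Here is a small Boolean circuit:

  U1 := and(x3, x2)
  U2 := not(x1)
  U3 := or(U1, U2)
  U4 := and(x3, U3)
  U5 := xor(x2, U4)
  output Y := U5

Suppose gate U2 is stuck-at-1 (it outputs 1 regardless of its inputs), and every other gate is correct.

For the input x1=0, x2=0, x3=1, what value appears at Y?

1

Propagate with U2 forced: U1=0, U2=1 [stuck-at-1], U3=1, U4=1, U5=1.
So Y = 1. (Same as the fault-free value — the fault is masked on this input.)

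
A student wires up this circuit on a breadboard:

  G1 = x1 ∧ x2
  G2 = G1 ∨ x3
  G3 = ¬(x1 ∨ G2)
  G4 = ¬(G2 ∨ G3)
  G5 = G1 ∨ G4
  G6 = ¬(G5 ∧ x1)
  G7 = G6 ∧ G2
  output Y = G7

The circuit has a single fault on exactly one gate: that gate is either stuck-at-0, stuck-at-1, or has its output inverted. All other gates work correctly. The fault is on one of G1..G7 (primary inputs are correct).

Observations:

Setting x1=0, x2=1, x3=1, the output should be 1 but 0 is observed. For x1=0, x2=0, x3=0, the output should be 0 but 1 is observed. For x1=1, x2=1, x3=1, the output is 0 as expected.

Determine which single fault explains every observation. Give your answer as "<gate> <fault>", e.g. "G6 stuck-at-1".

Fault-free values for test 1 (x1=0, x2=1, x3=1): G1=0, G2=1, G3=0, G4=0, G5=0, G6=1, G7=1, giving Y=1. Observed 0.
Test 1: faults giving observed 0 are {G2 stuck-at-0, G2 inverted output, G6 stuck-at-0, G6 inverted output, G7 stuck-at-0, G7 inverted output}.
Test 2 (x1=0, x2=0, x3=0): fault-free G1=0, G2=0, G3=1, G4=0, G5=0, G6=1, G7=0 → 0; observed 1. Eliminates G2 stuck-at-0, G6 stuck-at-0, G6 inverted output, G7 stuck-at-0.
Test 3 (x1=1, x2=1, x3=1): fault-free G1=1, G2=1, G3=0, G4=0, G5=1, G6=0, G7=0 → 0; observed 0. Eliminates G7 inverted output.
Only G2 inverted output is consistent with every test.

G2 inverted output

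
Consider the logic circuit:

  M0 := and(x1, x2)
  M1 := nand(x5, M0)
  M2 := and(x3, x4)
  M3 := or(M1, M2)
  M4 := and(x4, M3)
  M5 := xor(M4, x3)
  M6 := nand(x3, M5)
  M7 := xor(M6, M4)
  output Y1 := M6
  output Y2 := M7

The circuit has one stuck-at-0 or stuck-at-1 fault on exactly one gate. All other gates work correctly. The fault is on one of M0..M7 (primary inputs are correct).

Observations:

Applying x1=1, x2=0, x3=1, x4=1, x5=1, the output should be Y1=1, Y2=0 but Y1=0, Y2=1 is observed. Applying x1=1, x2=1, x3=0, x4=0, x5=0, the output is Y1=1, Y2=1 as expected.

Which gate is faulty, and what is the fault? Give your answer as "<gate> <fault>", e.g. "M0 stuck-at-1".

M5 stuck-at-1

Fault-free values for test 1 (x1=1, x2=0, x3=1, x4=1, x5=1): M0=0, M1=1, M2=1, M3=1, M4=1, M5=0, M6=1, M7=0, giving Y1=1, Y2=0. Observed Y1=0, Y2=1.
Test 1: faults giving observed Y1=0, Y2=1 are {M5 stuck-at-1, M6 stuck-at-0}.
Test 2 (x1=1, x2=1, x3=0, x4=0, x5=0): fault-free M0=1, M1=1, M2=0, M3=1, M4=0, M5=0, M6=1, M7=1 → Y1=1, Y2=1; observed Y1=1, Y2=1. Eliminates M6 stuck-at-0.
Only M5 stuck-at-1 is consistent with every test.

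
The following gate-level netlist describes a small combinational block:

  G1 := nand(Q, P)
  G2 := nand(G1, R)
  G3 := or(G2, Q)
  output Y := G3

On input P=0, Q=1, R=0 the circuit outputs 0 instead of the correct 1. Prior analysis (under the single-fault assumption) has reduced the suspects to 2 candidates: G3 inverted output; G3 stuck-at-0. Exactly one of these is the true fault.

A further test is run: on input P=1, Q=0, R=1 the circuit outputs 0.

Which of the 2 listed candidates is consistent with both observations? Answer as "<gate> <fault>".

Evaluate each candidate on input P=1, Q=0, R=1:
  G3 inverted output: G1=1, G2=0, G3=1 [inverted output] → 1 — eliminated
  G3 stuck-at-0: G1=1, G2=0, G3=0 [stuck-at-0] → 0 — matches
Only G3 stuck-at-0 reproduces the observed 0.

G3 stuck-at-0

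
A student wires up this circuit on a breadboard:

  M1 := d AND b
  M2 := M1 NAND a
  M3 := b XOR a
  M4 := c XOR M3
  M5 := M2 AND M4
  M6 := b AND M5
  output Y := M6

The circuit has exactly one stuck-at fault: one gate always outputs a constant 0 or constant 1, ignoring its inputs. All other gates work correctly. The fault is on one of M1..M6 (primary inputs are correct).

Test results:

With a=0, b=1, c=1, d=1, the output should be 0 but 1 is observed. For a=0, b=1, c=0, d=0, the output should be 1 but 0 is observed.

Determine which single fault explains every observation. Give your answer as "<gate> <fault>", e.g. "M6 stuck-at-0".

Fault-free values for test 1 (a=0, b=1, c=1, d=1): M1=1, M2=1, M3=1, M4=0, M5=0, M6=0, giving Y=0. Observed 1.
Test 1: faults giving observed 1 are {M3 stuck-at-0, M4 stuck-at-1, M5 stuck-at-1, M6 stuck-at-1}.
Test 2 (a=0, b=1, c=0, d=0): fault-free M1=0, M2=1, M3=1, M4=1, M5=1, M6=1 → 1; observed 0. Eliminates M4 stuck-at-1, M5 stuck-at-1, M6 stuck-at-1.
Only M3 stuck-at-0 is consistent with every test.

M3 stuck-at-0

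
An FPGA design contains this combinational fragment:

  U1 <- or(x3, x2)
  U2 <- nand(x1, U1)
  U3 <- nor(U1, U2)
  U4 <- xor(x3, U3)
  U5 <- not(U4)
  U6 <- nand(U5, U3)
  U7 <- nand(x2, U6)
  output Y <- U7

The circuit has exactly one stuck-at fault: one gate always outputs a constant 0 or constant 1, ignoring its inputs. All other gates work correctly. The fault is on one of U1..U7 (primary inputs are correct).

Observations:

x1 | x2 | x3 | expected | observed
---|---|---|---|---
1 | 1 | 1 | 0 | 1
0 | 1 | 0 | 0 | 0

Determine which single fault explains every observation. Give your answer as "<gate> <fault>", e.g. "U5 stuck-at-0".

Fault-free values for test 1 (x1=1, x2=1, x3=1): U1=1, U2=0, U3=0, U4=1, U5=0, U6=1, U7=0, giving Y=0. Observed 1.
Test 1: faults giving observed 1 are {U3 stuck-at-1, U6 stuck-at-0, U7 stuck-at-1}.
Test 2 (x1=0, x2=1, x3=0): fault-free U1=1, U2=1, U3=0, U4=0, U5=1, U6=1, U7=0 → 0; observed 0. Eliminates U6 stuck-at-0, U7 stuck-at-1.
Only U3 stuck-at-1 is consistent with every test.

U3 stuck-at-1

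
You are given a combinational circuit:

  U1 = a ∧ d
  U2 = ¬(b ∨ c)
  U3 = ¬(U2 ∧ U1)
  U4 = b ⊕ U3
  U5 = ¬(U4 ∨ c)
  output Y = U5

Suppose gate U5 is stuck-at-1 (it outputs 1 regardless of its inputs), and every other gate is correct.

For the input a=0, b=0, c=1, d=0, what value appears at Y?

Propagate with U5 forced: U1=0, U2=0, U3=1, U4=1, U5=1 [stuck-at-1].
So Y = 1. (Without the fault it would be 0.)

1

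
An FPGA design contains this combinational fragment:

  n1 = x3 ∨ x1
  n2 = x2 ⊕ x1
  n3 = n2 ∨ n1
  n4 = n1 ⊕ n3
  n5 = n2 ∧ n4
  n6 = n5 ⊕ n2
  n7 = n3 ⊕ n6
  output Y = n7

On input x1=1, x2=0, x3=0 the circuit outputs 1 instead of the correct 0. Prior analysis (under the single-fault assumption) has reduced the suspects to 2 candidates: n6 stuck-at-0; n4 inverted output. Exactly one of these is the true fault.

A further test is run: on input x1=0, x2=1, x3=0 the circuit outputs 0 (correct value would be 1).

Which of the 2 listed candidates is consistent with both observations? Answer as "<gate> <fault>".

n4 inverted output

Evaluate each candidate on input x1=0, x2=1, x3=0:
  n6 stuck-at-0: n1=0, n2=1, n3=1, n4=1, n5=1, n6=0 [stuck-at-0], n7=1 → 1 — eliminated
  n4 inverted output: n1=0, n2=1, n3=1, n4=0 [inverted output], n5=0, n6=1, n7=0 → 0 — matches
Only n4 inverted output reproduces the observed 0.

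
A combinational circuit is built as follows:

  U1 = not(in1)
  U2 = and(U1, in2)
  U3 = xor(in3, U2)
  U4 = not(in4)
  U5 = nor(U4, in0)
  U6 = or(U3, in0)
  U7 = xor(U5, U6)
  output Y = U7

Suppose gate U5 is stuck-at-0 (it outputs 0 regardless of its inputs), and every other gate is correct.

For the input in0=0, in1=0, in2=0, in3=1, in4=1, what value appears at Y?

Propagate with U5 forced: U1=1, U2=0, U3=1, U4=0, U5=0 [stuck-at-0], U6=1, U7=1.
So Y = 1. (Without the fault it would be 0.)

1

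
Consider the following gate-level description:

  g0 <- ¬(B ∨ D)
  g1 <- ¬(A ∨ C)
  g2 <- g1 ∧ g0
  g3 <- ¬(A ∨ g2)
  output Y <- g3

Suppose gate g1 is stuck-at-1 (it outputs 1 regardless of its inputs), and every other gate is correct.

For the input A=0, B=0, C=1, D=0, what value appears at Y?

0

Propagate with g1 forced: g0=1, g1=1 [stuck-at-1], g2=1, g3=0.
So Y = 0. (Without the fault it would be 1.)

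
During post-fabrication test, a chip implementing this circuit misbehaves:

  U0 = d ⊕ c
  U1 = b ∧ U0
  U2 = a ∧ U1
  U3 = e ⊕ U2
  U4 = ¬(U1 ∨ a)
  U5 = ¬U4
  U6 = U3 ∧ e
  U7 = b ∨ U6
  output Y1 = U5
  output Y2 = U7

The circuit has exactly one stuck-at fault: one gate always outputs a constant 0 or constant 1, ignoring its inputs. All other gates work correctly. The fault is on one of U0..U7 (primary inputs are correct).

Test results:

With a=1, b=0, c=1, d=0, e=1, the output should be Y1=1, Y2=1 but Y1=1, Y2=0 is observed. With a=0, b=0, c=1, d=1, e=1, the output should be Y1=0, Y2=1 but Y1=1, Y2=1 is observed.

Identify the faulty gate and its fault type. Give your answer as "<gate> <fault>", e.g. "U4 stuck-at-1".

U1 stuck-at-1

Fault-free values for test 1 (a=1, b=0, c=1, d=0, e=1): U0=1, U1=0, U2=0, U3=1, U4=0, U5=1, U6=1, U7=1, giving Y1=1, Y2=1. Observed Y1=1, Y2=0.
Test 1: faults giving observed Y1=1, Y2=0 are {U1 stuck-at-1, U2 stuck-at-1, U3 stuck-at-0, U6 stuck-at-0, U7 stuck-at-0}.
Test 2 (a=0, b=0, c=1, d=1, e=1): fault-free U0=0, U1=0, U2=0, U3=1, U4=1, U5=0, U6=1, U7=1 → Y1=0, Y2=1; observed Y1=1, Y2=1. Eliminates U2 stuck-at-1, U3 stuck-at-0, U6 stuck-at-0, U7 stuck-at-0.
Only U1 stuck-at-1 is consistent with every test.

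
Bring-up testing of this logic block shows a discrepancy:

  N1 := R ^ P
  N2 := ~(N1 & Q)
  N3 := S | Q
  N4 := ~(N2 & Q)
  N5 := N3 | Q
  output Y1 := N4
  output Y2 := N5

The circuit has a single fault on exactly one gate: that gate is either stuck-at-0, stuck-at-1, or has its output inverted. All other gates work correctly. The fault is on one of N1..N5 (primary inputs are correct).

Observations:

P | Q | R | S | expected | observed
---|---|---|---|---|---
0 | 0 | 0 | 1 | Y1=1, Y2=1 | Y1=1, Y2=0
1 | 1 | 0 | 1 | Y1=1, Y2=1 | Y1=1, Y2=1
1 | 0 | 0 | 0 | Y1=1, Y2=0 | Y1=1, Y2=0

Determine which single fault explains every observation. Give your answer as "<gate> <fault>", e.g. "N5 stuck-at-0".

Fault-free values for test 1 (P=0, Q=0, R=0, S=1): N1=0, N2=1, N3=1, N4=1, N5=1, giving Y1=1, Y2=1. Observed Y1=1, Y2=0.
Test 1: faults giving observed Y1=1, Y2=0 are {N3 stuck-at-0, N3 inverted output, N5 stuck-at-0, N5 inverted output}.
Test 2 (P=1, Q=1, R=0, S=1): fault-free N1=1, N2=0, N3=1, N4=1, N5=1 → Y1=1, Y2=1; observed Y1=1, Y2=1. Eliminates N5 stuck-at-0, N5 inverted output.
Test 3 (P=1, Q=0, R=0, S=0): fault-free N1=1, N2=1, N3=0, N4=1, N5=0 → Y1=1, Y2=0; observed Y1=1, Y2=0. Eliminates N3 inverted output.
Only N3 stuck-at-0 is consistent with every test.

N3 stuck-at-0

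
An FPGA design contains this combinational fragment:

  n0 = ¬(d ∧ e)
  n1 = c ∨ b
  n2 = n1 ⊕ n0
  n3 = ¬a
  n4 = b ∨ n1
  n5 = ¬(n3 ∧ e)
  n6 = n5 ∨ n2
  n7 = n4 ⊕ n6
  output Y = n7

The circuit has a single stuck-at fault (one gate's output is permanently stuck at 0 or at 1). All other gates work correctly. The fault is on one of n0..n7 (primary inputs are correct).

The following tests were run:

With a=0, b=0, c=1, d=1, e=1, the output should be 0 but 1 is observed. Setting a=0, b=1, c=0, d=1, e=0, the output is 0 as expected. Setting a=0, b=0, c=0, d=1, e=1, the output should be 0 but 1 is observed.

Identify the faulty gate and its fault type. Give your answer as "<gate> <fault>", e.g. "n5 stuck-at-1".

n0 stuck-at-1

Fault-free values for test 1 (a=0, b=0, c=1, d=1, e=1): n0=0, n1=1, n2=1, n3=1, n4=1, n5=0, n6=1, n7=0, giving Y=0. Observed 1.
Test 1: faults giving observed 1 are {n0 stuck-at-1, n2 stuck-at-0, n4 stuck-at-0, n6 stuck-at-0, n7 stuck-at-1}.
Test 2 (a=0, b=1, c=0, d=1, e=0): fault-free n0=1, n1=1, n2=0, n3=1, n4=1, n5=1, n6=1, n7=0 → 0; observed 0. Eliminates n4 stuck-at-0, n6 stuck-at-0, n7 stuck-at-1.
Test 3 (a=0, b=0, c=0, d=1, e=1): fault-free n0=0, n1=0, n2=0, n3=1, n4=0, n5=0, n6=0, n7=0 → 0; observed 1. Eliminates n2 stuck-at-0.
Only n0 stuck-at-1 is consistent with every test.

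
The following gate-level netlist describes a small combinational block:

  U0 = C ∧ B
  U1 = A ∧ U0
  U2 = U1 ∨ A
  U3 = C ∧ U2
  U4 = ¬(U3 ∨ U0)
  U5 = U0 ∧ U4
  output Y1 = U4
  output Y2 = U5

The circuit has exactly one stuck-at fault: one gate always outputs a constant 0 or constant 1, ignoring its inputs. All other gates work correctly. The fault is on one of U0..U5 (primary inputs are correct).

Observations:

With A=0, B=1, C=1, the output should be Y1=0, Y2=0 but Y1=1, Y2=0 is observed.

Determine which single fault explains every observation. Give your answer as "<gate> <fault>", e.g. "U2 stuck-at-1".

U0 stuck-at-0

Fault-free values for test 1 (A=0, B=1, C=1): U0=1, U1=0, U2=0, U3=0, U4=0, U5=0, giving Y1=0, Y2=0. Observed Y1=1, Y2=0.
Test 1: faults giving observed Y1=1, Y2=0 are {U0 stuck-at-0}.
Only U0 stuck-at-0 is consistent with every test.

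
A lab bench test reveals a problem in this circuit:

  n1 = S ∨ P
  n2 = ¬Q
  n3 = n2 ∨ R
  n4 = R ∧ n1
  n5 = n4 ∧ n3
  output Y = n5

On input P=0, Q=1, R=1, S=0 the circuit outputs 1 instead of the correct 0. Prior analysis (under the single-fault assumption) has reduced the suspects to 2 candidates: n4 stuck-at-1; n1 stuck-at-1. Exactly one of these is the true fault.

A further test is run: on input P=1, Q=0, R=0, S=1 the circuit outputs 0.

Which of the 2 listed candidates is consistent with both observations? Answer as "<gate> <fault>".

n1 stuck-at-1

Evaluate each candidate on input P=1, Q=0, R=0, S=1:
  n4 stuck-at-1: n1=1, n2=1, n3=1, n4=1 [stuck-at-1], n5=1 → 1 — eliminated
  n1 stuck-at-1: n1=1 [stuck-at-1], n2=1, n3=1, n4=0, n5=0 → 0 — matches
Only n1 stuck-at-1 reproduces the observed 0.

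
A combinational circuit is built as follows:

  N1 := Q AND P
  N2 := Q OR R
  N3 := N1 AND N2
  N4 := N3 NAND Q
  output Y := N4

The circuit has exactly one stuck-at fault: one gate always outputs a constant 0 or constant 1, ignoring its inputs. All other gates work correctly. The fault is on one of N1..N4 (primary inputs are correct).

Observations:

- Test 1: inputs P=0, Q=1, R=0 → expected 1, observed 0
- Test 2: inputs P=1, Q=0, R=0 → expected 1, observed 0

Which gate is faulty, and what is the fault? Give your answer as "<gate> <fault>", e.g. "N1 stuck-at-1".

N4 stuck-at-0

Fault-free values for test 1 (P=0, Q=1, R=0): N1=0, N2=1, N3=0, N4=1, giving Y=1. Observed 0.
Test 1: faults giving observed 0 are {N1 stuck-at-1, N3 stuck-at-1, N4 stuck-at-0}.
Test 2 (P=1, Q=0, R=0): fault-free N1=0, N2=0, N3=0, N4=1 → 1; observed 0. Eliminates N1 stuck-at-1, N3 stuck-at-1.
Only N4 stuck-at-0 is consistent with every test.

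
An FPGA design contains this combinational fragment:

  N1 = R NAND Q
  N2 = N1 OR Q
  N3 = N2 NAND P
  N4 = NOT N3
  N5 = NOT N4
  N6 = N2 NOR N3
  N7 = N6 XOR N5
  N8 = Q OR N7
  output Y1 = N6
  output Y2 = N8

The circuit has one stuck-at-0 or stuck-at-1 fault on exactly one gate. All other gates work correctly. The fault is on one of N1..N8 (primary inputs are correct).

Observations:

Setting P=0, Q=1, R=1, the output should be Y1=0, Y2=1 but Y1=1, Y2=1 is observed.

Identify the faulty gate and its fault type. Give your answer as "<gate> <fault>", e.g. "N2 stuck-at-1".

N6 stuck-at-1

Fault-free values for test 1 (P=0, Q=1, R=1): N1=0, N2=1, N3=1, N4=0, N5=1, N6=0, N7=1, N8=1, giving Y1=0, Y2=1. Observed Y1=1, Y2=1.
Test 1: faults giving observed Y1=1, Y2=1 are {N6 stuck-at-1}.
Only N6 stuck-at-1 is consistent with every test.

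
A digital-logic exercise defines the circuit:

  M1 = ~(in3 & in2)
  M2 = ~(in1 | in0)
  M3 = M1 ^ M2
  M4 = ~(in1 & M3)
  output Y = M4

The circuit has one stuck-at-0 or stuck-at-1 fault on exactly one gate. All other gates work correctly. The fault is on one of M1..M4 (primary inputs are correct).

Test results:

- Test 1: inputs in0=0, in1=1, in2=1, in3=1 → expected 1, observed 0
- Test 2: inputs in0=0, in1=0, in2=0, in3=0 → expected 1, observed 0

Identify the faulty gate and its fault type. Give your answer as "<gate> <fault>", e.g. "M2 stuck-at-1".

Fault-free values for test 1 (in0=0, in1=1, in2=1, in3=1): M1=0, M2=0, M3=0, M4=1, giving Y=1. Observed 0.
Test 1: faults giving observed 0 are {M1 stuck-at-1, M2 stuck-at-1, M3 stuck-at-1, M4 stuck-at-0}.
Test 2 (in0=0, in1=0, in2=0, in3=0): fault-free M1=1, M2=1, M3=0, M4=1 → 1; observed 0. Eliminates M1 stuck-at-1, M2 stuck-at-1, M3 stuck-at-1.
Only M4 stuck-at-0 is consistent with every test.

M4 stuck-at-0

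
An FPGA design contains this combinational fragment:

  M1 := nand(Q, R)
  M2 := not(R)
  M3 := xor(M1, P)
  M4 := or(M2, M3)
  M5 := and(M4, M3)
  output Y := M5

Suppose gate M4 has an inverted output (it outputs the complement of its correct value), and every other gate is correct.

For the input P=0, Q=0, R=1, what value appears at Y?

Propagate with M4 forced: M1=1, M2=0, M3=1, M4=0 [inverted output], M5=0.
So Y = 0. (Without the fault it would be 1.)

0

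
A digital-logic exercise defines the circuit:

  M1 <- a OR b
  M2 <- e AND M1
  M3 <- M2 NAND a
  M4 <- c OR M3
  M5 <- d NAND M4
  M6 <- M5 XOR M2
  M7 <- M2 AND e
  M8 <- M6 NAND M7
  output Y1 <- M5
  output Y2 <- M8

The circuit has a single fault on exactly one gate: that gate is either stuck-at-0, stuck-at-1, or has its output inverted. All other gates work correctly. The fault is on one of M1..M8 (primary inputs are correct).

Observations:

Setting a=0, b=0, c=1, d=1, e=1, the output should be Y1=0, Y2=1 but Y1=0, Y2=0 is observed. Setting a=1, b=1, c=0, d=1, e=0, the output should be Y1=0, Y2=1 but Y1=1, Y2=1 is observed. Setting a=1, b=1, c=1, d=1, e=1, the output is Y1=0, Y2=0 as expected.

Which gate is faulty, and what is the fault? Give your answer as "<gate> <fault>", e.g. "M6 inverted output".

Fault-free values for test 1 (a=0, b=0, c=1, d=1, e=1): M1=0, M2=0, M3=1, M4=1, M5=0, M6=0, M7=0, M8=1, giving Y1=0, Y2=1. Observed Y1=0, Y2=0.
Test 1: faults giving observed Y1=0, Y2=0 are {M1 stuck-at-1, M1 inverted output, M2 stuck-at-1, M2 inverted output, M8 stuck-at-0, M8 inverted output}.
Test 2 (a=1, b=1, c=0, d=1, e=0): fault-free M1=1, M2=0, M3=1, M4=1, M5=0, M6=0, M7=0, M8=1 → Y1=0, Y2=1; observed Y1=1, Y2=1. Eliminates M1 stuck-at-1, M1 inverted output, M8 stuck-at-0, M8 inverted output.
Test 3 (a=1, b=1, c=1, d=1, e=1): fault-free M1=1, M2=1, M3=0, M4=1, M5=0, M6=1, M7=1, M8=0 → Y1=0, Y2=0; observed Y1=0, Y2=0. Eliminates M2 inverted output.
Only M2 stuck-at-1 is consistent with every test.

M2 stuck-at-1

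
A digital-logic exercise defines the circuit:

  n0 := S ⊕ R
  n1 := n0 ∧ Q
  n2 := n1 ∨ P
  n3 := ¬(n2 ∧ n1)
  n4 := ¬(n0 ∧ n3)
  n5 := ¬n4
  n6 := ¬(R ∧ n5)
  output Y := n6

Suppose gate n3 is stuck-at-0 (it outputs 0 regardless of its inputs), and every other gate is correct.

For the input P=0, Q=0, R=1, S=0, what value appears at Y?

1

Propagate with n3 forced: n0=1, n1=0, n2=0, n3=0 [stuck-at-0], n4=1, n5=0, n6=1.
So Y = 1. (Without the fault it would be 0.)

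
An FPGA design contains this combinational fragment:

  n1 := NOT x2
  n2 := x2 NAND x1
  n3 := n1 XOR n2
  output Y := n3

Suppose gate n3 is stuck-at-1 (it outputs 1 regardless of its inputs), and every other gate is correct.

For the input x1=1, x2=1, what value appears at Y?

1

Propagate with n3 forced: n1=0, n2=0, n3=1 [stuck-at-1].
So Y = 1. (Without the fault it would be 0.)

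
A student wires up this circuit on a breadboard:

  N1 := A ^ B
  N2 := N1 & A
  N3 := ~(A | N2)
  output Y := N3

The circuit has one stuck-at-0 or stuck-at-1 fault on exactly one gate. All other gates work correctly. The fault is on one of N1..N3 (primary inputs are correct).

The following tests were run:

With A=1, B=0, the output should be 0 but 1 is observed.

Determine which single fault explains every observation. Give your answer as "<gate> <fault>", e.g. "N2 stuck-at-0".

Fault-free values for test 1 (A=1, B=0): N1=1, N2=1, N3=0, giving Y=0. Observed 1.
Test 1: faults giving observed 1 are {N3 stuck-at-1}.
Only N3 stuck-at-1 is consistent with every test.

N3 stuck-at-1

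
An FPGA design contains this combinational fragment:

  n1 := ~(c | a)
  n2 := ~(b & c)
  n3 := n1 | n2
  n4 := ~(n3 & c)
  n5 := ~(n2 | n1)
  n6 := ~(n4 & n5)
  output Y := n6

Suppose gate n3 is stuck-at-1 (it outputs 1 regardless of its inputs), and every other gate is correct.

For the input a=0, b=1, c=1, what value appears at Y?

1

Propagate with n3 forced: n1=0, n2=0, n3=1 [stuck-at-1], n4=0, n5=1, n6=1.
So Y = 1. (Without the fault it would be 0.)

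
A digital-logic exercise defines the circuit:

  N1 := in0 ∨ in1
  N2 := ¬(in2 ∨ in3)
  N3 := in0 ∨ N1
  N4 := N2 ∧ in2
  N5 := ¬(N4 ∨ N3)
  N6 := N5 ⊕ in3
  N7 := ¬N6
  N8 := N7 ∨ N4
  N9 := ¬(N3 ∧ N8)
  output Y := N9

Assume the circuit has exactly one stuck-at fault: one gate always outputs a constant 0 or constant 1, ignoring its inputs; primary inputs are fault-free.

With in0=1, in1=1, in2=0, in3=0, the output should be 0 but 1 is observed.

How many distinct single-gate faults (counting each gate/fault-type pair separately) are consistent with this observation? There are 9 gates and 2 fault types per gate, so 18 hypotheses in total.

6

Fault-free: N1=1, N2=1, N3=1, N4=0, N5=0, N6=0, N7=1, N8=1, N9=0 → 0. Observed 1.
  N1: none of the 2 fault types match ✗
  N2: none of the 2 fault types match ✗
  N3: stuck-at-0 ✓; others ✗
  N4: none of the 2 fault types match ✗
  N5: stuck-at-1 ✓; others ✗
  N6: stuck-at-1 ✓; others ✗
  N7: stuck-at-0 ✓; others ✗
  N8: stuck-at-0 ✓; others ✗
  N9: stuck-at-1 ✓; others ✗
Consistent faults: {N3 stuck-at-0, N5 stuck-at-1, N6 stuck-at-1, N7 stuck-at-0, N8 stuck-at-0, N9 stuck-at-1} — 6 in all.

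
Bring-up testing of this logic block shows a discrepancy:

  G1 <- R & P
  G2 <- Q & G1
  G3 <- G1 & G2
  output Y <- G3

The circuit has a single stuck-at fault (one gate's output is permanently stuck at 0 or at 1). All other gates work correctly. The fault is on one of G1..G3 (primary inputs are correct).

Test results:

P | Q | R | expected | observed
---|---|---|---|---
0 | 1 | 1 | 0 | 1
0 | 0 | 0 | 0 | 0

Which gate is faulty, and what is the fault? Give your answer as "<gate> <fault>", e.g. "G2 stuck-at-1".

Fault-free values for test 1 (P=0, Q=1, R=1): G1=0, G2=0, G3=0, giving Y=0. Observed 1.
Test 1: faults giving observed 1 are {G1 stuck-at-1, G3 stuck-at-1}.
Test 2 (P=0, Q=0, R=0): fault-free G1=0, G2=0, G3=0 → 0; observed 0. Eliminates G3 stuck-at-1.
Only G1 stuck-at-1 is consistent with every test.

G1 stuck-at-1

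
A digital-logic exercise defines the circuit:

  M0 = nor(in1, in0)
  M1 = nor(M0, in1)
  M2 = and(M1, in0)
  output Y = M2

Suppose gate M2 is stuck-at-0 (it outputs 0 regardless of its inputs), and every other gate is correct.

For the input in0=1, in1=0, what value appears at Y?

0

Propagate with M2 forced: M0=0, M1=1, M2=0 [stuck-at-0].
So Y = 0. (Without the fault it would be 1.)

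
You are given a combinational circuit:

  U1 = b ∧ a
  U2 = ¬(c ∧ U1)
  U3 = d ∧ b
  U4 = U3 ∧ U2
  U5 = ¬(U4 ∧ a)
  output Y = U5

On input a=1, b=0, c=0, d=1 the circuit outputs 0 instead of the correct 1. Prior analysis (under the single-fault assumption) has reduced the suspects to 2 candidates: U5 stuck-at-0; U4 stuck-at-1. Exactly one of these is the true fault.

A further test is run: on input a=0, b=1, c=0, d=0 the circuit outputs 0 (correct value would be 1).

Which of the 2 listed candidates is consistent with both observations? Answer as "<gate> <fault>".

U5 stuck-at-0

Evaluate each candidate on input a=0, b=1, c=0, d=0:
  U5 stuck-at-0: U1=0, U2=1, U3=0, U4=0, U5=0 [stuck-at-0] → 0 — matches
  U4 stuck-at-1: U1=0, U2=1, U3=0, U4=1 [stuck-at-1], U5=1 → 1 — eliminated
Only U5 stuck-at-0 reproduces the observed 0.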